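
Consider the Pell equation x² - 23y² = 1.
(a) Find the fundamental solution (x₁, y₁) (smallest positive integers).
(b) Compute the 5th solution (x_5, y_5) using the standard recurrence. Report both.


Step 1: Find the fundamental solution (x₁, y₁) of x² - 23y² = 1.
  Expand √23 as a continued fraction. a₀ = ⌊√23⌋ = 4; iterate m_{k+1} = d_k·a_k − m_k, d_{k+1} = (23 − m_{k+1}²)/d_k, a_{k+1} = ⌊(a₀ + m_{k+1})/d_{k+1}⌋ (starting m₀ = 0, d₀ = 1), with convergents p_k = a_k·p_{k-1} + p_{k-2}, q_k = a_k·q_{k-1} + q_{k-2} (p₋₁ = 1, q₋₁ = 0):
  k = 0: a₀ = 4; p₀/q₀ = 4/1; p₀² − 23·q₀² = 16 − 23 = -7.
  k = 1: m = 4, d = 7, a = ⌊(4 + 4)/7⌋ = 1; p/q = (1·4 + 1)/(1·1 + 0) = 5/1; p² − 23·q² = 25 − 23 = 2.
  k = 2: m = 3, d = 2, a = ⌊(4 + 3)/2⌋ = 3; p/q = (3·5 + 4)/(3·1 + 1) = 19/4; p² − 23·q² = 361 − 368 = -7.
  k = 3: m = 3, d = 7, a = ⌊(4 + 3)/7⌋ = 1; p/q = (1·19 + 5)/(1·4 + 1) = 24/5; p² − 23·q² = 576 − 575 = 1.
  The first convergent with p² − 23·q² = 1 gives the fundamental solution (x₁, y₁) = (24, 5).
Step 2: Apply the recurrence (x_{n+1}, y_{n+1}) = (x₁x_n + 23y₁y_n, x₁y_n + y₁x_n) repeatedly.
  From (x_1, y_1) = (24, 5): x_2 = 24·24 + 23·5·5 = 1151; y_2 = 24·5 + 5·24 = 240.
  From (x_2, y_2) = (1151, 240): x_3 = 24·1151 + 23·5·240 = 55224; y_3 = 24·240 + 5·1151 = 11515.
  From (x_3, y_3) = (55224, 11515): x_4 = 24·55224 + 23·5·11515 = 2649601; y_4 = 24·11515 + 5·55224 = 552480.
  From (x_4, y_4) = (2649601, 552480): x_5 = 24·2649601 + 23·5·552480 = 127125624; y_5 = 24·552480 + 5·2649601 = 26507525.
Step 3: Verify x_5² - 23·y_5² = 16160924277389376 - 16160924277389375 = 1 (should be 1). ✓

(x_1, y_1) = (24, 5); (x_5, y_5) = (127125624, 26507525).


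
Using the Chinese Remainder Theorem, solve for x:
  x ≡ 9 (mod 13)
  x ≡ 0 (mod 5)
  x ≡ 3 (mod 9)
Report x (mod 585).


Moduli 13, 5, 9 are pairwise coprime; by CRT there is a unique solution modulo M = 13 · 5 · 9 = 585.
Solve pairwise, accumulating the modulus:
  Start with x ≡ 9 (mod 13).
  Combine with x ≡ 0 (mod 5): since gcd(13, 5) = 1, we get a unique residue mod 65.
    Write x = 9 + 13·t and substitute into x ≡ 0 (mod 5): 13·t ≡ 0 − 9 = -9 (mod 5).
    Reduce coefficients mod 5: 3·t ≡ 1 (mod 5).
    The inverse of 3 mod 5 is 2 (since 3·2 = 6 = 1·5 + 1), so t ≡ 2·1 = 2 ≡ 2 (mod 5).
    Then x = 9 + 13·2 = 35, valid modulo lcm(13, 5) = 65: x ≡ 35 (mod 65).
  Combine with x ≡ 3 (mod 9): since gcd(65, 9) = 1, we get a unique residue mod 585.
    Write x = 35 + 65·t and substitute into x ≡ 3 (mod 9): 65·t ≡ 3 − 35 = -32 (mod 9).
    Reduce coefficients mod 9: 2·t ≡ 4 (mod 9).
    The inverse of 2 mod 9 is 5 (since 2·5 = 10 = 1·9 + 1), so t ≡ 5·4 = 20 ≡ 2 (mod 9).
    Then x = 35 + 65·2 = 165, valid modulo lcm(65, 9) = 585: x ≡ 165 (mod 585).
Verify: 165 mod 13 = 9 ✓, 165 mod 5 = 0 ✓, 165 mod 9 = 3 ✓.

x ≡ 165 (mod 585).


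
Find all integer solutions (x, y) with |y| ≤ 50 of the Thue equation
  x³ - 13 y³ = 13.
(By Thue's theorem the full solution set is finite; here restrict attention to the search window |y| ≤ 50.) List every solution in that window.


The equation is x³ - 13y³ = 13. For fixed y, x³ = 13·y³ + 13, so a solution requires the RHS to be a perfect cube.
Strategy: iterate y from -50 to 50, compute RHS = 13·y³ + 13, and check whether it is a (positive or negative) perfect cube.
Check small values of y:
  y = 0: RHS = 13 is not a perfect cube.
  y = 1: RHS = 26 is not a perfect cube.
  y = -1: RHS = 0 = (0)³ ⇒ x = 0 works.
  y = 2: RHS = 117 is not a perfect cube.
  y = -2: RHS = -91 is not a perfect cube.
  y = 3: RHS = 364 is not a perfect cube.
  y = -3: RHS = -338 is not a perfect cube.
Continuing the search up to |y| = 50 finds no further solutions beyond those listed.
Collected solutions: (0, -1).

Solutions (with |y| ≤ 50): (0, -1).


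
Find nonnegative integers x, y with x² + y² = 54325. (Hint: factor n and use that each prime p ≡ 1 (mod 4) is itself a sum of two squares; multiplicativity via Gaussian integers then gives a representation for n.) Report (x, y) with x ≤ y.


Step 1: Factor n = 54325 = 5^2 · 41 · 53.
Step 2: Check the mod-4 condition on each prime factor: 5 ≡ 1 (mod 4), exponent 2; 41 ≡ 1 (mod 4), exponent 1; 53 ≡ 1 (mod 4), exponent 1.
All primes ≡ 3 (mod 4) appear to even exponent (or don't appear), so by the two-squares theorem n IS expressible as a sum of two squares.
Step 3: Build a representation. Group n = k² · m with k = 5 and m = 41 · 53 = 2173 (a product of primes ≡ 1 (mod 4)); a representation of m scales to one of n via (k·x)² + (k·y)² = k²(x² + y²). Each prime p ≡ 1 (mod 4) is itself a sum of two squares; find a² by testing p − a² for a perfect square:
  41: 41 − 1² = 40, 41 − 2² = 37, 41 − 3² = 32, 41 − 4² = 25 = 5² ⇒ 41 = 4² + 5².
  53: 53 − 1² = 52, 53 − 2² = 49 = 7² ⇒ 53 = 2² + 7².
  Combine using the Brahmagupta–Fibonacci identity (a² + b²)(c² + d²) = (ac − bd)² + (ad + bc)² = (ac + bd)² + (ad − bc)²:
  41 · 53 = 2173: from (4² + 5²)(2² + 7²), take (4·2 − 5·7, 4·7 + 5·2) = (8 − 35, 28 + 10) = (-27, 38); dropping signs (only squares matter) gives (27, 38); check 27² + 38² = 729 + 1444 = 2173 ✓.
  Scale by k = 5: (5·27, 5·38) = (135, 190).
Step 4: Order so x ≤ y and verify: 135² + 190² = 18225 + 36100 = 54325 = n. ✓

n = 54325 = 135² + 190² (one valid representation with x ≤ y).


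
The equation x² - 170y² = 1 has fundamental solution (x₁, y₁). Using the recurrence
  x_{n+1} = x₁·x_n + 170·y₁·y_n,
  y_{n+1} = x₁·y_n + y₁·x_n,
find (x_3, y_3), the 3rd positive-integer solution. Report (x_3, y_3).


Step 1: Find the fundamental solution (x₁, y₁) of x² - 170y² = 1.
  Expand √170 as a continued fraction. a₀ = ⌊√170⌋ = 13; iterate m_{k+1} = d_k·a_k − m_k, d_{k+1} = (170 − m_{k+1}²)/d_k, a_{k+1} = ⌊(a₀ + m_{k+1})/d_{k+1}⌋ (starting m₀ = 0, d₀ = 1), with convergents p_k = a_k·p_{k-1} + p_{k-2}, q_k = a_k·q_{k-1} + q_{k-2} (p₋₁ = 1, q₋₁ = 0):
  k = 0: a₀ = 13; p₀/q₀ = 13/1; p₀² − 170·q₀² = 169 − 170 = -1.
  k = 1: m = 13, d = 1, a = ⌊(13 + 13)/1⌋ = 26; p/q = (26·13 + 1)/(26·1 + 0) = 339/26; p² − 170·q² = 114921 − 114920 = 1.
  The first convergent with p² − 170·q² = 1 gives the fundamental solution (x₁, y₁) = (339, 26).
Step 2: Apply the recurrence (x_{n+1}, y_{n+1}) = (x₁x_n + 170y₁y_n, x₁y_n + y₁x_n) repeatedly.
  From (x_1, y_1) = (339, 26): x_2 = 339·339 + 170·26·26 = 229841; y_2 = 339·26 + 26·339 = 17628.
  From (x_2, y_2) = (229841, 17628): x_3 = 339·229841 + 170·26·17628 = 155831859; y_3 = 339·17628 + 26·229841 = 11951758.
Step 3: Verify x_3² - 170·y_3² = 24283568279395881 - 24283568279395880 = 1 (should be 1). ✓

(x_1, y_1) = (339, 26); (x_3, y_3) = (155831859, 11951758).


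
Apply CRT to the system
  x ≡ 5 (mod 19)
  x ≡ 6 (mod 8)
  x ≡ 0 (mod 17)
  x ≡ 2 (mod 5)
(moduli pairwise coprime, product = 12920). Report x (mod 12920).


Product of moduli M = 19 · 8 · 17 · 5 = 12920.
Merge one congruence at a time:
  Start: x ≡ 5 (mod 19).
  Combine with x ≡ 6 (mod 8); new modulus lcm = 152.
    Write x = 5 + 19·t and substitute into x ≡ 6 (mod 8): 19·t ≡ 6 − 5 = 1 (mod 8).
    Reduce coefficients mod 8: 3·t ≡ 1 (mod 8).
    The inverse of 3 mod 8 is 3 (since 3·3 = 9 = 1·8 + 1), so t ≡ 3·1 = 3 ≡ 3 (mod 8).
    Then x = 5 + 19·3 = 62, valid modulo lcm(19, 8) = 152: x ≡ 62 (mod 152).
  Combine with x ≡ 0 (mod 17); new modulus lcm = 2584.
    Write x = 62 + 152·t and substitute into x ≡ 0 (mod 17): 152·t ≡ 0 − 62 = -62 (mod 17).
    Reduce coefficients mod 17: 16·t ≡ 6 (mod 17).
    The inverse of 16 mod 17 is 16 (since 16·16 = 256 = 15·17 + 1), so t ≡ 16·6 = 96 ≡ 11 (mod 17).
    Then x = 62 + 152·11 = 1734, valid modulo lcm(152, 17) = 2584: x ≡ 1734 (mod 2584).
  Combine with x ≡ 2 (mod 5); new modulus lcm = 12920.
    Write x = 1734 + 2584·t and substitute into x ≡ 2 (mod 5): 2584·t ≡ 2 − 1734 = -1732 (mod 5).
    Reduce coefficients mod 5: 4·t ≡ 3 (mod 5).
    The inverse of 4 mod 5 is 4 (since 4·4 = 16 = 3·5 + 1), so t ≡ 4·3 = 12 ≡ 2 (mod 5).
    Then x = 1734 + 2584·2 = 6902, valid modulo lcm(2584, 5) = 12920: x ≡ 6902 (mod 12920).
Verify against each original: 6902 mod 19 = 5, 6902 mod 8 = 6, 6902 mod 17 = 0, 6902 mod 5 = 2.

x ≡ 6902 (mod 12920).


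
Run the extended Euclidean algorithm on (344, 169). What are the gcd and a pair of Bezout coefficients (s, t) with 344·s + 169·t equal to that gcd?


Euclidean algorithm on (344, 169) — divide until remainder is 0:
  344 = 2 · 169 + 6
  169 = 28 · 6 + 1
  6 = 6 · 1 + 0
gcd(344, 169) = 1.
Track Bezout coefficients alongside the remainders: start with r₀ = 344 = a·1 + b·0 (s = 1, t = 0) and r₁ = 169 = a·0 + b·1 (s = 0, t = 1); each new remainder r_{k+1} = r_{k-1} − q_k·r_k inherits s_{k+1} = s_{k-1} − q_k·s_k, t_{k+1} = t_{k-1} − q_k·t_k, so r_k = a·s_k + b·t_k at every step:
  q = 2: r = 6, s = 1 − 2·0 = 1, t = 0 − 2·1 = -2  (check: 344·1 + 169·(-2) = 6)
  q = 28: r = 1, s = 0 − 28·1 = -28, t = 1 − 28·(-2) = 57  (check: 344·(-28) + 169·57 = 1)
The row with r = 1 (the gcd) gives the Bezout coefficients s = -28, t = 57.
Result: 344 · (-28) + 169 · (57) = 1.

gcd(344, 169) = 1; s = -28, t = 57 (check: 344·(-28) + 169·57 = 1).


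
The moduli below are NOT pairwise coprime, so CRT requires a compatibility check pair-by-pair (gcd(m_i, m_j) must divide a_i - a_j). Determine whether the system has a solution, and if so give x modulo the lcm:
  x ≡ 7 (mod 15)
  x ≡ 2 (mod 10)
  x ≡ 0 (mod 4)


Moduli 15, 10, 4 are not pairwise coprime, so CRT works modulo lcm(m_i) when all pairwise compatibility conditions hold.
Pairwise compatibility: gcd(m_i, m_j) must divide a_i - a_j for every pair.
Merge one congruence at a time:
  Start: x ≡ 7 (mod 15).
  Combine with x ≡ 2 (mod 10): gcd(15, 10) = 5; 2 - 7 = -5, which IS divisible by 5, so compatible.
    Write x = 7 + 15·t and substitute into x ≡ 2 (mod 10): 15·t ≡ 2 − 7 = -5 (mod 10).
    Divide the congruence (and modulus) by g = 5: 3·t ≡ -1 (mod 2).
    Reduce coefficients mod 2: 1·t ≡ 1 (mod 2).
    So t ≡ 1 (mod 2).
    Then x = 7 + 15·1 = 22, valid modulo lcm(15, 10) = 30: x ≡ 22 (mod 30).
  Combine with x ≡ 0 (mod 4): gcd(30, 4) = 2; 0 - 22 = -22, which IS divisible by 2, so compatible.
    Write x = 22 + 30·t and substitute into x ≡ 0 (mod 4): 30·t ≡ 0 − 22 = -22 (mod 4).
    Divide the congruence (and modulus) by g = 2: 15·t ≡ -11 (mod 2).
    Reduce coefficients mod 2: 1·t ≡ 1 (mod 2).
    So t ≡ 1 (mod 2).
    Then x = 22 + 30·1 = 52, valid modulo lcm(30, 4) = 60: x ≡ 52 (mod 60).
Verify: 52 mod 15 = 7, 52 mod 10 = 2, 52 mod 4 = 0.

x ≡ 52 (mod 60).


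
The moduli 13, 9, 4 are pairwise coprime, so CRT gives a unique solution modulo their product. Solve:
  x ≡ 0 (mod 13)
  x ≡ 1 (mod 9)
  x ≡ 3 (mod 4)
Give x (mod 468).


Moduli 13, 9, 4 are pairwise coprime; by CRT there is a unique solution modulo M = 13 · 9 · 4 = 468.
Solve pairwise, accumulating the modulus:
  Start with x ≡ 0 (mod 13).
  Combine with x ≡ 1 (mod 9): since gcd(13, 9) = 1, we get a unique residue mod 117.
    Write x = 0 + 13·t and substitute into x ≡ 1 (mod 9): 13·t ≡ 1 − 0 = 1 (mod 9).
    Reduce coefficients mod 9: 4·t ≡ 1 (mod 9).
    The inverse of 4 mod 9 is 7 (since 4·7 = 28 = 3·9 + 1), so t ≡ 7·1 = 7 ≡ 7 (mod 9).
    Then x = 0 + 13·7 = 91, valid modulo lcm(13, 9) = 117: x ≡ 91 (mod 117).
  Combine with x ≡ 3 (mod 4): since gcd(117, 4) = 1, we get a unique residue mod 468.
    Write x = 91 + 117·t and substitute into x ≡ 3 (mod 4): 117·t ≡ 3 − 91 = -88 (mod 4).
    Reduce coefficients mod 4: 1·t ≡ 0 (mod 4).
    So t ≡ 0 (mod 4).
    Then x = 91 + 117·0 = 91, valid modulo lcm(117, 4) = 468: x ≡ 91 (mod 468).
Verify: 91 mod 13 = 0 ✓, 91 mod 9 = 1 ✓, 91 mod 4 = 3 ✓.

x ≡ 91 (mod 468).


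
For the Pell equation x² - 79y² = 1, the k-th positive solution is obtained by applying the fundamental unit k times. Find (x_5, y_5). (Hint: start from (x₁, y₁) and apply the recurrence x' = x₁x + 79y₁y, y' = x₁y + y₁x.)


Step 1: Find the fundamental solution (x₁, y₁) of x² - 79y² = 1.
  Expand √79 as a continued fraction. a₀ = ⌊√79⌋ = 8; iterate m_{k+1} = d_k·a_k − m_k, d_{k+1} = (79 − m_{k+1}²)/d_k, a_{k+1} = ⌊(a₀ + m_{k+1})/d_{k+1}⌋ (starting m₀ = 0, d₀ = 1), with convergents p_k = a_k·p_{k-1} + p_{k-2}, q_k = a_k·q_{k-1} + q_{k-2} (p₋₁ = 1, q₋₁ = 0):
  k = 0: a₀ = 8; p₀/q₀ = 8/1; p₀² − 79·q₀² = 64 − 79 = -15.
  k = 1: m = 8, d = 15, a = ⌊(8 + 8)/15⌋ = 1; p/q = (1·8 + 1)/(1·1 + 0) = 9/1; p² − 79·q² = 81 − 79 = 2.
  k = 2: m = 7, d = 2, a = ⌊(8 + 7)/2⌋ = 7; p/q = (7·9 + 8)/(7·1 + 1) = 71/8; p² − 79·q² = 5041 − 5056 = -15.
  k = 3: m = 7, d = 15, a = ⌊(8 + 7)/15⌋ = 1; p/q = (1·71 + 9)/(1·8 + 1) = 80/9; p² − 79·q² = 6400 − 6399 = 1.
  The first convergent with p² − 79·q² = 1 gives the fundamental solution (x₁, y₁) = (80, 9).
Step 2: Apply the recurrence (x_{n+1}, y_{n+1}) = (x₁x_n + 79y₁y_n, x₁y_n + y₁x_n) repeatedly.
  From (x_1, y_1) = (80, 9): x_2 = 80·80 + 79·9·9 = 12799; y_2 = 80·9 + 9·80 = 1440.
  From (x_2, y_2) = (12799, 1440): x_3 = 80·12799 + 79·9·1440 = 2047760; y_3 = 80·1440 + 9·12799 = 230391.
  From (x_3, y_3) = (2047760, 230391): x_4 = 80·2047760 + 79·9·230391 = 327628801; y_4 = 80·230391 + 9·2047760 = 36861120.
  From (x_4, y_4) = (327628801, 36861120): x_5 = 80·327628801 + 79·9·36861120 = 52418560400; y_5 = 80·36861120 + 9·327628801 = 5897548809.
Step 3: Verify x_5² - 79·y_5² = 2747705474408448160000 - 2747705474408448159999 = 1 (should be 1). ✓

(x_1, y_1) = (80, 9); (x_5, y_5) = (52418560400, 5897548809).


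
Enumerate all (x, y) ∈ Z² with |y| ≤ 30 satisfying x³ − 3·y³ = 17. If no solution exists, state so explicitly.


The equation is x³ - 3y³ = 17. For fixed y, x³ = 3·y³ + 17, so a solution requires the RHS to be a perfect cube.
Strategy: iterate y from -30 to 30, compute RHS = 3·y³ + 17, and check whether it is a (positive or negative) perfect cube.
Check small values of y:
  y = 0: RHS = 17 is not a perfect cube.
  y = 1: RHS = 20 is not a perfect cube.
  y = -1: RHS = 14 is not a perfect cube.
  y = 2: RHS = 41 is not a perfect cube.
  y = -2: RHS = -7 is not a perfect cube.
  y = 3: RHS = 98 is not a perfect cube.
  y = -3: RHS = -64 = (-4)³ ⇒ x = -4 works.
Continuing the search up to |y| = 30 finds no further solutions beyond those listed.
Collected solutions: (-4, -3).

Solutions (with |y| ≤ 30): (-4, -3).


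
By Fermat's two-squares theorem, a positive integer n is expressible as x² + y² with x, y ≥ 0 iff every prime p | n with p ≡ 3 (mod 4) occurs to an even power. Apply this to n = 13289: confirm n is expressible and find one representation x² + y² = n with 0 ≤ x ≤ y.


Step 1: Factor n = 13289 = 97 · 137.
Step 2: Check the mod-4 condition on each prime factor: 97 ≡ 1 (mod 4), exponent 1; 137 ≡ 1 (mod 4), exponent 1.
All primes ≡ 3 (mod 4) appear to even exponent (or don't appear), so by the two-squares theorem n IS expressible as a sum of two squares.
Step 3: Build a representation. Here n = 97 · 137 is a product of primes ≡ 1 (mod 4). Each prime p ≡ 1 (mod 4) is itself a sum of two squares; find a² by testing p − a² for a perfect square:
  97: 97 − 1² = 96, 97 − 2² = 93, 97 − 3² = 88, 97 − 4² = 81 = 9² ⇒ 97 = 4² + 9².
  137: 137 − 1² = 136, 137 − 2² = 133, 137 − 3² = 128, 137 − 4² = 121 = 11² ⇒ 137 = 4² + 11².
  Combine using the Brahmagupta–Fibonacci identity (a² + b²)(c² + d²) = (ac − bd)² + (ad + bc)² = (ac + bd)² + (ad − bc)²:
  97 · 137 = 13289: from (4² + 9²)(4² + 11²), take (4·4 − 9·11, 4·11 + 9·4) = (16 − 99, 44 + 36) = (-83, 80); dropping signs (only squares matter) gives (83, 80); check 83² + 80² = 6889 + 6400 = 13289 ✓.
Step 4: Order so x ≤ y and verify: 80² + 83² = 6400 + 6889 = 13289 = n. ✓

n = 13289 = 80² + 83² (one valid representation with x ≤ y).


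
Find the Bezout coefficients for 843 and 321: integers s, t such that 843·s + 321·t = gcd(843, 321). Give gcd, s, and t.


Euclidean algorithm on (843, 321) — divide until remainder is 0:
  843 = 2 · 321 + 201
  321 = 1 · 201 + 120
  201 = 1 · 120 + 81
  120 = 1 · 81 + 39
  81 = 2 · 39 + 3
  39 = 13 · 3 + 0
gcd(843, 321) = 3.
Track Bezout coefficients alongside the remainders: start with r₀ = 843 = a·1 + b·0 (s = 1, t = 0) and r₁ = 321 = a·0 + b·1 (s = 0, t = 1); each new remainder r_{k+1} = r_{k-1} − q_k·r_k inherits s_{k+1} = s_{k-1} − q_k·s_k, t_{k+1} = t_{k-1} − q_k·t_k, so r_k = a·s_k + b·t_k at every step:
  q = 2: r = 201, s = 1 − 2·0 = 1, t = 0 − 2·1 = -2  (check: 843·1 + 321·(-2) = 201)
  q = 1: r = 120, s = 0 − 1·1 = -1, t = 1 − 1·(-2) = 3  (check: 843·(-1) + 321·3 = 120)
  q = 1: r = 81, s = 1 − 1·(-1) = 2, t = -2 − 1·3 = -5  (check: 843·2 + 321·(-5) = 81)
  q = 1: r = 39, s = -1 − 1·2 = -3, t = 3 − 1·(-5) = 8  (check: 843·(-3) + 321·8 = 39)
  q = 2: r = 3, s = 2 − 2·(-3) = 8, t = -5 − 2·8 = -21  (check: 843·8 + 321·(-21) = 3)
The row with r = 3 (the gcd) gives the Bezout coefficients s = 8, t = -21.
Result: 843 · (8) + 321 · (-21) = 3.

gcd(843, 321) = 3; s = 8, t = -21 (check: 843·8 + 321·(-21) = 3).


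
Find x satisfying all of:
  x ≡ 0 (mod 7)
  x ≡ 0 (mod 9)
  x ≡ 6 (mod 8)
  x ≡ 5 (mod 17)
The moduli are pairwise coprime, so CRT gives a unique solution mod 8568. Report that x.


Product of moduli M = 7 · 9 · 8 · 17 = 8568.
Merge one congruence at a time:
  Start: x ≡ 0 (mod 7).
  Combine with x ≡ 0 (mod 9); new modulus lcm = 63.
    Write x = 0 + 7·t and substitute into x ≡ 0 (mod 9): 7·t ≡ 0 − 0 = 0 (mod 9).
    The inverse of 7 mod 9 is 4 (since 7·4 = 28 = 3·9 + 1), so t ≡ 4·0 = 0 ≡ 0 (mod 9).
    Then x = 0 + 7·0 = 0, valid modulo lcm(7, 9) = 63: x ≡ 0 (mod 63).
  Combine with x ≡ 6 (mod 8); new modulus lcm = 504.
    Write x = 0 + 63·t and substitute into x ≡ 6 (mod 8): 63·t ≡ 6 − 0 = 6 (mod 8).
    Reduce coefficients mod 8: 7·t ≡ 6 (mod 8).
    The inverse of 7 mod 8 is 7 (since 7·7 = 49 = 6·8 + 1), so t ≡ 7·6 = 42 ≡ 2 (mod 8).
    Then x = 0 + 63·2 = 126, valid modulo lcm(63, 8) = 504: x ≡ 126 (mod 504).
  Combine with x ≡ 5 (mod 17); new modulus lcm = 8568.
    Write x = 126 + 504·t and substitute into x ≡ 5 (mod 17): 504·t ≡ 5 − 126 = -121 (mod 17).
    Reduce coefficients mod 17: 11·t ≡ 15 (mod 17).
    The inverse of 11 mod 17 is 14 (since 11·14 = 154 = 9·17 + 1), so t ≡ 14·15 = 210 ≡ 6 (mod 17).
    Then x = 126 + 504·6 = 3150, valid modulo lcm(504, 17) = 8568: x ≡ 3150 (mod 8568).
Verify against each original: 3150 mod 7 = 0, 3150 mod 9 = 0, 3150 mod 8 = 6, 3150 mod 17 = 5.

x ≡ 3150 (mod 8568).


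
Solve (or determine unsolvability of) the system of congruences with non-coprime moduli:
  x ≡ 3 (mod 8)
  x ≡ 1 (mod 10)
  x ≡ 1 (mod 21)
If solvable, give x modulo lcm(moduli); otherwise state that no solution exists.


Moduli 8, 10, 21 are not pairwise coprime, so CRT works modulo lcm(m_i) when all pairwise compatibility conditions hold.
Pairwise compatibility: gcd(m_i, m_j) must divide a_i - a_j for every pair.
Merge one congruence at a time:
  Start: x ≡ 3 (mod 8).
  Combine with x ≡ 1 (mod 10): gcd(8, 10) = 2; 1 - 3 = -2, which IS divisible by 2, so compatible.
    Write x = 3 + 8·t and substitute into x ≡ 1 (mod 10): 8·t ≡ 1 − 3 = -2 (mod 10).
    Divide the congruence (and modulus) by g = 2: 4·t ≡ -1 (mod 5).
    Reduce coefficients mod 5: 4·t ≡ 4 (mod 5).
    The inverse of 4 mod 5 is 4 (since 4·4 = 16 = 3·5 + 1), so t ≡ 4·4 = 16 ≡ 1 (mod 5).
    Then x = 3 + 8·1 = 11, valid modulo lcm(8, 10) = 40: x ≡ 11 (mod 40).
  Combine with x ≡ 1 (mod 21): gcd(40, 21) = 1; 1 - 11 = -10, which IS divisible by 1, so compatible.
    Write x = 11 + 40·t and substitute into x ≡ 1 (mod 21): 40·t ≡ 1 − 11 = -10 (mod 21).
    Reduce coefficients mod 21: 19·t ≡ 11 (mod 21).
    The inverse of 19 mod 21 is 10 (since 19·10 = 190 = 9·21 + 1), so t ≡ 10·11 = 110 ≡ 5 (mod 21).
    Then x = 11 + 40·5 = 211, valid modulo lcm(40, 21) = 840: x ≡ 211 (mod 840).
Verify: 211 mod 8 = 3, 211 mod 10 = 1, 211 mod 21 = 1.

x ≡ 211 (mod 840).


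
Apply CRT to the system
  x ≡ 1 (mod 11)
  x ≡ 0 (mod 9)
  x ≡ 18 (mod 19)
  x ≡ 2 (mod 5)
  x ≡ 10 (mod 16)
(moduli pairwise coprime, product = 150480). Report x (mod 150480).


Product of moduli M = 11 · 9 · 19 · 5 · 16 = 150480.
Merge one congruence at a time:
  Start: x ≡ 1 (mod 11).
  Combine with x ≡ 0 (mod 9); new modulus lcm = 99.
    Write x = 1 + 11·t and substitute into x ≡ 0 (mod 9): 11·t ≡ 0 − 1 = -1 (mod 9).
    Reduce coefficients mod 9: 2·t ≡ 8 (mod 9).
    The inverse of 2 mod 9 is 5 (since 2·5 = 10 = 1·9 + 1), so t ≡ 5·8 = 40 ≡ 4 (mod 9).
    Then x = 1 + 11·4 = 45, valid modulo lcm(11, 9) = 99: x ≡ 45 (mod 99).
  Combine with x ≡ 18 (mod 19); new modulus lcm = 1881.
    Write x = 45 + 99·t and substitute into x ≡ 18 (mod 19): 99·t ≡ 18 − 45 = -27 (mod 19).
    Reduce coefficients mod 19: 4·t ≡ 11 (mod 19).
    The inverse of 4 mod 19 is 5 (since 4·5 = 20 = 1·19 + 1), so t ≡ 5·11 = 55 ≡ 17 (mod 19).
    Then x = 45 + 99·17 = 1728, valid modulo lcm(99, 19) = 1881: x ≡ 1728 (mod 1881).
  Combine with x ≡ 2 (mod 5); new modulus lcm = 9405.
    Write x = 1728 + 1881·t and substitute into x ≡ 2 (mod 5): 1881·t ≡ 2 − 1728 = -1726 (mod 5).
    Reduce coefficients mod 5: 1·t ≡ 4 (mod 5).
    So t ≡ 4 (mod 5).
    Then x = 1728 + 1881·4 = 9252, valid modulo lcm(1881, 5) = 9405: x ≡ 9252 (mod 9405).
  Combine with x ≡ 10 (mod 16); new modulus lcm = 150480.
    Write x = 9252 + 9405·t and substitute into x ≡ 10 (mod 16): 9405·t ≡ 10 − 9252 = -9242 (mod 16).
    Reduce coefficients mod 16: 13·t ≡ 6 (mod 16).
    The inverse of 13 mod 16 is 5 (since 13·5 = 65 = 4·16 + 1), so t ≡ 5·6 = 30 ≡ 14 (mod 16).
    Then x = 9252 + 9405·14 = 140922, valid modulo lcm(9405, 16) = 150480: x ≡ 140922 (mod 150480).
Verify against each original: 140922 mod 11 = 1, 140922 mod 9 = 0, 140922 mod 19 = 18, 140922 mod 5 = 2, 140922 mod 16 = 10.

x ≡ 140922 (mod 150480).


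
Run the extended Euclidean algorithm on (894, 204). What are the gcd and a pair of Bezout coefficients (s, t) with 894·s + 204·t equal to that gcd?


Euclidean algorithm on (894, 204) — divide until remainder is 0:
  894 = 4 · 204 + 78
  204 = 2 · 78 + 48
  78 = 1 · 48 + 30
  48 = 1 · 30 + 18
  30 = 1 · 18 + 12
  18 = 1 · 12 + 6
  12 = 2 · 6 + 0
gcd(894, 204) = 6.
Track Bezout coefficients alongside the remainders: start with r₀ = 894 = a·1 + b·0 (s = 1, t = 0) and r₁ = 204 = a·0 + b·1 (s = 0, t = 1); each new remainder r_{k+1} = r_{k-1} − q_k·r_k inherits s_{k+1} = s_{k-1} − q_k·s_k, t_{k+1} = t_{k-1} − q_k·t_k, so r_k = a·s_k + b·t_k at every step:
  q = 4: r = 78, s = 1 − 4·0 = 1, t = 0 − 4·1 = -4  (check: 894·1 + 204·(-4) = 78)
  q = 2: r = 48, s = 0 − 2·1 = -2, t = 1 − 2·(-4) = 9  (check: 894·(-2) + 204·9 = 48)
  q = 1: r = 30, s = 1 − 1·(-2) = 3, t = -4 − 1·9 = -13  (check: 894·3 + 204·(-13) = 30)
  q = 1: r = 18, s = -2 − 1·3 = -5, t = 9 − 1·(-13) = 22  (check: 894·(-5) + 204·22 = 18)
  q = 1: r = 12, s = 3 − 1·(-5) = 8, t = -13 − 1·22 = -35  (check: 894·8 + 204·(-35) = 12)
  q = 1: r = 6, s = -5 − 1·8 = -13, t = 22 − 1·(-35) = 57  (check: 894·(-13) + 204·57 = 6)
The row with r = 6 (the gcd) gives the Bezout coefficients s = -13, t = 57.
Result: 894 · (-13) + 204 · (57) = 6.

gcd(894, 204) = 6; s = -13, t = 57 (check: 894·(-13) + 204·57 = 6).


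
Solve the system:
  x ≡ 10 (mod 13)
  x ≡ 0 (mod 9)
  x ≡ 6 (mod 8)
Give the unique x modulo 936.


Moduli 13, 9, 8 are pairwise coprime; by CRT there is a unique solution modulo M = 13 · 9 · 8 = 936.
Solve pairwise, accumulating the modulus:
  Start with x ≡ 10 (mod 13).
  Combine with x ≡ 0 (mod 9): since gcd(13, 9) = 1, we get a unique residue mod 117.
    Write x = 10 + 13·t and substitute into x ≡ 0 (mod 9): 13·t ≡ 0 − 10 = -10 (mod 9).
    Reduce coefficients mod 9: 4·t ≡ 8 (mod 9).
    The inverse of 4 mod 9 is 7 (since 4·7 = 28 = 3·9 + 1), so t ≡ 7·8 = 56 ≡ 2 (mod 9).
    Then x = 10 + 13·2 = 36, valid modulo lcm(13, 9) = 117: x ≡ 36 (mod 117).
  Combine with x ≡ 6 (mod 8): since gcd(117, 8) = 1, we get a unique residue mod 936.
    Write x = 36 + 117·t and substitute into x ≡ 6 (mod 8): 117·t ≡ 6 − 36 = -30 (mod 8).
    Reduce coefficients mod 8: 5·t ≡ 2 (mod 8).
    The inverse of 5 mod 8 is 5 (since 5·5 = 25 = 3·8 + 1), so t ≡ 5·2 = 10 ≡ 2 (mod 8).
    Then x = 36 + 117·2 = 270, valid modulo lcm(117, 8) = 936: x ≡ 270 (mod 936).
Verify: 270 mod 13 = 10 ✓, 270 mod 9 = 0 ✓, 270 mod 8 = 6 ✓.

x ≡ 270 (mod 936).


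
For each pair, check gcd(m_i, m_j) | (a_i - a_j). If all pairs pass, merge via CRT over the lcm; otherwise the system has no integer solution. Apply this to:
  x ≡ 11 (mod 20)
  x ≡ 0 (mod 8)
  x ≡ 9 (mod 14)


Moduli 20, 8, 14 are not pairwise coprime, so CRT works modulo lcm(m_i) when all pairwise compatibility conditions hold.
Pairwise compatibility: gcd(m_i, m_j) must divide a_i - a_j for every pair.
Merge one congruence at a time:
  Start: x ≡ 11 (mod 20).
  Combine with x ≡ 0 (mod 8): gcd(20, 8) = 4, and 0 - 11 = -11 is NOT divisible by 4.
    ⇒ system is inconsistent (no integer solution).

No solution (the system is inconsistent).


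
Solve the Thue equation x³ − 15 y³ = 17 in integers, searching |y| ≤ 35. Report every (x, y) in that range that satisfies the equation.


The equation is x³ - 15y³ = 17. For fixed y, x³ = 15·y³ + 17, so a solution requires the RHS to be a perfect cube.
Strategy: iterate y from -35 to 35, compute RHS = 15·y³ + 17, and check whether it is a (positive or negative) perfect cube.
Check small values of y:
  y = 0: RHS = 17 is not a perfect cube.
  y = 1: RHS = 32 is not a perfect cube.
  y = -1: RHS = 2 is not a perfect cube.
  y = 2: RHS = 137 is not a perfect cube.
  y = -2: RHS = -103 is not a perfect cube.
  y = 3: RHS = 422 is not a perfect cube.
  y = -3: RHS = -388 is not a perfect cube.
Continuing the search up to |y| = 35 finds no solutions either.
No (x, y) in the scanned range satisfies the equation.

No integer solutions with |y| ≤ 35.


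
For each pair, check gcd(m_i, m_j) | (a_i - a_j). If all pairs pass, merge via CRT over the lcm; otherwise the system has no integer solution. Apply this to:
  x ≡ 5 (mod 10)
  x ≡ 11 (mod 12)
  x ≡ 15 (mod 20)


Moduli 10, 12, 20 are not pairwise coprime, so CRT works modulo lcm(m_i) when all pairwise compatibility conditions hold.
Pairwise compatibility: gcd(m_i, m_j) must divide a_i - a_j for every pair.
Merge one congruence at a time:
  Start: x ≡ 5 (mod 10).
  Combine with x ≡ 11 (mod 12): gcd(10, 12) = 2; 11 - 5 = 6, which IS divisible by 2, so compatible.
    Write x = 5 + 10·t and substitute into x ≡ 11 (mod 12): 10·t ≡ 11 − 5 = 6 (mod 12).
    Divide the congruence (and modulus) by g = 2: 5·t ≡ 3 (mod 6).
    The inverse of 5 mod 6 is 5 (since 5·5 = 25 = 4·6 + 1), so t ≡ 5·3 = 15 ≡ 3 (mod 6).
    Then x = 5 + 10·3 = 35, valid modulo lcm(10, 12) = 60: x ≡ 35 (mod 60).
  Combine with x ≡ 15 (mod 20): gcd(60, 20) = 20; 15 - 35 = -20, which IS divisible by 20, so compatible.
    Write x = 35 + 60·t and substitute into x ≡ 15 (mod 20): 60·t ≡ 15 − 35 = -20 (mod 20).
    Divide the congruence (and modulus) by g = 20: 3·t ≡ -1 (mod 1).
    Modulo 1 every t works; take t = 0.
    Then x = 35 + 60·0 = 35, valid modulo lcm(60, 20) = 60: x ≡ 35 (mod 60).
Verify: 35 mod 10 = 5, 35 mod 12 = 11, 35 mod 20 = 15.

x ≡ 35 (mod 60).


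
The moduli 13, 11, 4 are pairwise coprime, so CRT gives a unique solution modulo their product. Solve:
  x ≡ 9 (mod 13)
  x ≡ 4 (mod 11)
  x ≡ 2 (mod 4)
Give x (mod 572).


Moduli 13, 11, 4 are pairwise coprime; by CRT there is a unique solution modulo M = 13 · 11 · 4 = 572.
Solve pairwise, accumulating the modulus:
  Start with x ≡ 9 (mod 13).
  Combine with x ≡ 4 (mod 11): since gcd(13, 11) = 1, we get a unique residue mod 143.
    Write x = 9 + 13·t and substitute into x ≡ 4 (mod 11): 13·t ≡ 4 − 9 = -5 (mod 11).
    Reduce coefficients mod 11: 2·t ≡ 6 (mod 11).
    The inverse of 2 mod 11 is 6 (since 2·6 = 12 = 1·11 + 1), so t ≡ 6·6 = 36 ≡ 3 (mod 11).
    Then x = 9 + 13·3 = 48, valid modulo lcm(13, 11) = 143: x ≡ 48 (mod 143).
  Combine with x ≡ 2 (mod 4): since gcd(143, 4) = 1, we get a unique residue mod 572.
    Write x = 48 + 143·t and substitute into x ≡ 2 (mod 4): 143·t ≡ 2 − 48 = -46 (mod 4).
    Reduce coefficients mod 4: 3·t ≡ 2 (mod 4).
    The inverse of 3 mod 4 is 3 (since 3·3 = 9 = 2·4 + 1), so t ≡ 3·2 = 6 ≡ 2 (mod 4).
    Then x = 48 + 143·2 = 334, valid modulo lcm(143, 4) = 572: x ≡ 334 (mod 572).
Verify: 334 mod 13 = 9 ✓, 334 mod 11 = 4 ✓, 334 mod 4 = 2 ✓.

x ≡ 334 (mod 572).


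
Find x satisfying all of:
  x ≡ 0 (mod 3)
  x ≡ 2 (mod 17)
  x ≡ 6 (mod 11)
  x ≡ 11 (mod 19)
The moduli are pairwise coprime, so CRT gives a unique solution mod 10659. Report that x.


Product of moduli M = 3 · 17 · 11 · 19 = 10659.
Merge one congruence at a time:
  Start: x ≡ 0 (mod 3).
  Combine with x ≡ 2 (mod 17); new modulus lcm = 51.
    Write x = 0 + 3·t and substitute into x ≡ 2 (mod 17): 3·t ≡ 2 − 0 = 2 (mod 17).
    The inverse of 3 mod 17 is 6 (since 3·6 = 18 = 1·17 + 1), so t ≡ 6·2 = 12 ≡ 12 (mod 17).
    Then x = 0 + 3·12 = 36, valid modulo lcm(3, 17) = 51: x ≡ 36 (mod 51).
  Combine with x ≡ 6 (mod 11); new modulus lcm = 561.
    Write x = 36 + 51·t and substitute into x ≡ 6 (mod 11): 51·t ≡ 6 − 36 = -30 (mod 11).
    Reduce coefficients mod 11: 7·t ≡ 3 (mod 11).
    The inverse of 7 mod 11 is 8 (since 7·8 = 56 = 5·11 + 1), so t ≡ 8·3 = 24 ≡ 2 (mod 11).
    Then x = 36 + 51·2 = 138, valid modulo lcm(51, 11) = 561: x ≡ 138 (mod 561).
  Combine with x ≡ 11 (mod 19); new modulus lcm = 10659.
    Write x = 138 + 561·t and substitute into x ≡ 11 (mod 19): 561·t ≡ 11 − 138 = -127 (mod 19).
    Reduce coefficients mod 19: 10·t ≡ 6 (mod 19).
    The inverse of 10 mod 19 is 2 (since 10·2 = 20 = 1·19 + 1), so t ≡ 2·6 = 12 ≡ 12 (mod 19).
    Then x = 138 + 561·12 = 6870, valid modulo lcm(561, 19) = 10659: x ≡ 6870 (mod 10659).
Verify against each original: 6870 mod 3 = 0, 6870 mod 17 = 2, 6870 mod 11 = 6, 6870 mod 19 = 11.

x ≡ 6870 (mod 10659).


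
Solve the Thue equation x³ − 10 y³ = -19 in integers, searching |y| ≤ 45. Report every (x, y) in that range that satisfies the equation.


The equation is x³ - 10y³ = -19. For fixed y, x³ = 10·y³ − 19, so a solution requires the RHS to be a perfect cube.
Strategy: iterate y from -45 to 45, compute RHS = 10·y³ − 19, and check whether it is a (positive or negative) perfect cube.
Check small values of y:
  y = 0: RHS = -19 is not a perfect cube.
  y = 1: RHS = -9 is not a perfect cube.
  y = -1: RHS = -29 is not a perfect cube.
  y = 2: RHS = 61 is not a perfect cube.
  y = -2: RHS = -99 is not a perfect cube.
  y = 3: RHS = 251 is not a perfect cube.
  y = -3: RHS = -289 is not a perfect cube.
Continuing the search up to |y| = 45 finds no solutions either.
No (x, y) in the scanned range satisfies the equation.

No integer solutions with |y| ≤ 45.


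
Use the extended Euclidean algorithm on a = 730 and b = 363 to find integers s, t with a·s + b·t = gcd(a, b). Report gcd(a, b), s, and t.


Euclidean algorithm on (730, 363) — divide until remainder is 0:
  730 = 2 · 363 + 4
  363 = 90 · 4 + 3
  4 = 1 · 3 + 1
  3 = 3 · 1 + 0
gcd(730, 363) = 1.
Track Bezout coefficients alongside the remainders: start with r₀ = 730 = a·1 + b·0 (s = 1, t = 0) and r₁ = 363 = a·0 + b·1 (s = 0, t = 1); each new remainder r_{k+1} = r_{k-1} − q_k·r_k inherits s_{k+1} = s_{k-1} − q_k·s_k, t_{k+1} = t_{k-1} − q_k·t_k, so r_k = a·s_k + b·t_k at every step:
  q = 2: r = 4, s = 1 − 2·0 = 1, t = 0 − 2·1 = -2  (check: 730·1 + 363·(-2) = 4)
  q = 90: r = 3, s = 0 − 90·1 = -90, t = 1 − 90·(-2) = 181  (check: 730·(-90) + 363·181 = 3)
  q = 1: r = 1, s = 1 − 1·(-90) = 91, t = -2 − 1·181 = -183  (check: 730·91 + 363·(-183) = 1)
The row with r = 1 (the gcd) gives the Bezout coefficients s = 91, t = -183.
Result: 730 · (91) + 363 · (-183) = 1.

gcd(730, 363) = 1; s = 91, t = -183 (check: 730·91 + 363·(-183) = 1).


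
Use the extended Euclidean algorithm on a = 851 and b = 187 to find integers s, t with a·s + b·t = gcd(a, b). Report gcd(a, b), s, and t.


Euclidean algorithm on (851, 187) — divide until remainder is 0:
  851 = 4 · 187 + 103
  187 = 1 · 103 + 84
  103 = 1 · 84 + 19
  84 = 4 · 19 + 8
  19 = 2 · 8 + 3
  8 = 2 · 3 + 2
  3 = 1 · 2 + 1
  2 = 2 · 1 + 0
gcd(851, 187) = 1.
Track Bezout coefficients alongside the remainders: start with r₀ = 851 = a·1 + b·0 (s = 1, t = 0) and r₁ = 187 = a·0 + b·1 (s = 0, t = 1); each new remainder r_{k+1} = r_{k-1} − q_k·r_k inherits s_{k+1} = s_{k-1} − q_k·s_k, t_{k+1} = t_{k-1} − q_k·t_k, so r_k = a·s_k + b·t_k at every step:
  q = 4: r = 103, s = 1 − 4·0 = 1, t = 0 − 4·1 = -4  (check: 851·1 + 187·(-4) = 103)
  q = 1: r = 84, s = 0 − 1·1 = -1, t = 1 − 1·(-4) = 5  (check: 851·(-1) + 187·5 = 84)
  q = 1: r = 19, s = 1 − 1·(-1) = 2, t = -4 − 1·5 = -9  (check: 851·2 + 187·(-9) = 19)
  q = 4: r = 8, s = -1 − 4·2 = -9, t = 5 − 4·(-9) = 41  (check: 851·(-9) + 187·41 = 8)
  q = 2: r = 3, s = 2 − 2·(-9) = 20, t = -9 − 2·41 = -91  (check: 851·20 + 187·(-91) = 3)
  q = 2: r = 2, s = -9 − 2·20 = -49, t = 41 − 2·(-91) = 223  (check: 851·(-49) + 187·223 = 2)
  q = 1: r = 1, s = 20 − 1·(-49) = 69, t = -91 − 1·223 = -314  (check: 851·69 + 187·(-314) = 1)
The row with r = 1 (the gcd) gives the Bezout coefficients s = 69, t = -314.
Result: 851 · (69) + 187 · (-314) = 1.

gcd(851, 187) = 1; s = 69, t = -314 (check: 851·69 + 187·(-314) = 1).


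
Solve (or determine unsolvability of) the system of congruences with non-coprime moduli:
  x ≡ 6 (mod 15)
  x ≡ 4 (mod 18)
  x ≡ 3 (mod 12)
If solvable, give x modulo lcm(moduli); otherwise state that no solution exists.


Moduli 15, 18, 12 are not pairwise coprime, so CRT works modulo lcm(m_i) when all pairwise compatibility conditions hold.
Pairwise compatibility: gcd(m_i, m_j) must divide a_i - a_j for every pair.
Merge one congruence at a time:
  Start: x ≡ 6 (mod 15).
  Combine with x ≡ 4 (mod 18): gcd(15, 18) = 3, and 4 - 6 = -2 is NOT divisible by 3.
    ⇒ system is inconsistent (no integer solution).

No solution (the system is inconsistent).


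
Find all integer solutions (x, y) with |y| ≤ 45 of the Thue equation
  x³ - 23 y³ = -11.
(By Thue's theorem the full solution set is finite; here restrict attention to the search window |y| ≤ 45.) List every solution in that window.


The equation is x³ - 23y³ = -11. For fixed y, x³ = 23·y³ − 11, so a solution requires the RHS to be a perfect cube.
Strategy: iterate y from -45 to 45, compute RHS = 23·y³ − 11, and check whether it is a (positive or negative) perfect cube.
Check small values of y:
  y = 0: RHS = -11 is not a perfect cube.
  y = 1: RHS = 12 is not a perfect cube.
  y = -1: RHS = -34 is not a perfect cube.
  y = 2: RHS = 173 is not a perfect cube.
  y = -2: RHS = -195 is not a perfect cube.
  y = 3: RHS = 610 is not a perfect cube.
  y = -3: RHS = -632 is not a perfect cube.
Continuing the search up to |y| = 45 finds no solutions either.
No (x, y) in the scanned range satisfies the equation.

No integer solutions with |y| ≤ 45.


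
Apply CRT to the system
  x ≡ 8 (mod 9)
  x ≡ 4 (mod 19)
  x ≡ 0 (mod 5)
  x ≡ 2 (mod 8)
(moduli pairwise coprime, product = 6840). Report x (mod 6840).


Product of moduli M = 9 · 19 · 5 · 8 = 6840.
Merge one congruence at a time:
  Start: x ≡ 8 (mod 9).
  Combine with x ≡ 4 (mod 19); new modulus lcm = 171.
    Write x = 8 + 9·t and substitute into x ≡ 4 (mod 19): 9·t ≡ 4 − 8 = -4 (mod 19).
    Reduce coefficients mod 19: 9·t ≡ 15 (mod 19).
    The inverse of 9 mod 19 is 17 (since 9·17 = 153 = 8·19 + 1), so t ≡ 17·15 = 255 ≡ 8 (mod 19).
    Then x = 8 + 9·8 = 80, valid modulo lcm(9, 19) = 171: x ≡ 80 (mod 171).
  Combine with x ≡ 0 (mod 5); new modulus lcm = 855.
    Write x = 80 + 171·t and substitute into x ≡ 0 (mod 5): 171·t ≡ 0 − 80 = -80 (mod 5).
    Reduce coefficients mod 5: 1·t ≡ 0 (mod 5).
    So t ≡ 0 (mod 5).
    Then x = 80 + 171·0 = 80, valid modulo lcm(171, 5) = 855: x ≡ 80 (mod 855).
  Combine with x ≡ 2 (mod 8); new modulus lcm = 6840.
    Write x = 80 + 855·t and substitute into x ≡ 2 (mod 8): 855·t ≡ 2 − 80 = -78 (mod 8).
    Reduce coefficients mod 8: 7·t ≡ 2 (mod 8).
    The inverse of 7 mod 8 is 7 (since 7·7 = 49 = 6·8 + 1), so t ≡ 7·2 = 14 ≡ 6 (mod 8).
    Then x = 80 + 855·6 = 5210, valid modulo lcm(855, 8) = 6840: x ≡ 5210 (mod 6840).
Verify against each original: 5210 mod 9 = 8, 5210 mod 19 = 4, 5210 mod 5 = 0, 5210 mod 8 = 2.

x ≡ 5210 (mod 6840).


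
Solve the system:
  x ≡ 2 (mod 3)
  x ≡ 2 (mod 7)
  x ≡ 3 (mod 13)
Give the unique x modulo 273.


Moduli 3, 7, 13 are pairwise coprime; by CRT there is a unique solution modulo M = 3 · 7 · 13 = 273.
Solve pairwise, accumulating the modulus:
  Start with x ≡ 2 (mod 3).
  Combine with x ≡ 2 (mod 7): since gcd(3, 7) = 1, we get a unique residue mod 21.
    Write x = 2 + 3·t and substitute into x ≡ 2 (mod 7): 3·t ≡ 2 − 2 = 0 (mod 7).
    The inverse of 3 mod 7 is 5 (since 3·5 = 15 = 2·7 + 1), so t ≡ 5·0 = 0 ≡ 0 (mod 7).
    Then x = 2 + 3·0 = 2, valid modulo lcm(3, 7) = 21: x ≡ 2 (mod 21).
  Combine with x ≡ 3 (mod 13): since gcd(21, 13) = 1, we get a unique residue mod 273.
    Write x = 2 + 21·t and substitute into x ≡ 3 (mod 13): 21·t ≡ 3 − 2 = 1 (mod 13).
    Reduce coefficients mod 13: 8·t ≡ 1 (mod 13).
    The inverse of 8 mod 13 is 5 (since 8·5 = 40 = 3·13 + 1), so t ≡ 5·1 = 5 ≡ 5 (mod 13).
    Then x = 2 + 21·5 = 107, valid modulo lcm(21, 13) = 273: x ≡ 107 (mod 273).
Verify: 107 mod 3 = 2 ✓, 107 mod 7 = 2 ✓, 107 mod 13 = 3 ✓.

x ≡ 107 (mod 273).


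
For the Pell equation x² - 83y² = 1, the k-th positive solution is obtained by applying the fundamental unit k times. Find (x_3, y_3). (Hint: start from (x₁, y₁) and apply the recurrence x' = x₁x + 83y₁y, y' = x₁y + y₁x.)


Step 1: Find the fundamental solution (x₁, y₁) of x² - 83y² = 1.
  Expand √83 as a continued fraction. a₀ = ⌊√83⌋ = 9; iterate m_{k+1} = d_k·a_k − m_k, d_{k+1} = (83 − m_{k+1}²)/d_k, a_{k+1} = ⌊(a₀ + m_{k+1})/d_{k+1}⌋ (starting m₀ = 0, d₀ = 1), with convergents p_k = a_k·p_{k-1} + p_{k-2}, q_k = a_k·q_{k-1} + q_{k-2} (p₋₁ = 1, q₋₁ = 0):
  k = 0: a₀ = 9; p₀/q₀ = 9/1; p₀² − 83·q₀² = 81 − 83 = -2.
  k = 1: m = 9, d = 2, a = ⌊(9 + 9)/2⌋ = 9; p/q = (9·9 + 1)/(9·1 + 0) = 82/9; p² − 83·q² = 6724 − 6723 = 1.
  The first convergent with p² − 83·q² = 1 gives the fundamental solution (x₁, y₁) = (82, 9).
Step 2: Apply the recurrence (x_{n+1}, y_{n+1}) = (x₁x_n + 83y₁y_n, x₁y_n + y₁x_n) repeatedly.
  From (x_1, y_1) = (82, 9): x_2 = 82·82 + 83·9·9 = 13447; y_2 = 82·9 + 9·82 = 1476.
  From (x_2, y_2) = (13447, 1476): x_3 = 82·13447 + 83·9·1476 = 2205226; y_3 = 82·1476 + 9·13447 = 242055.
Step 3: Verify x_3² - 83·y_3² = 4863021711076 - 4863021711075 = 1 (should be 1). ✓

(x_1, y_1) = (82, 9); (x_3, y_3) = (2205226, 242055).


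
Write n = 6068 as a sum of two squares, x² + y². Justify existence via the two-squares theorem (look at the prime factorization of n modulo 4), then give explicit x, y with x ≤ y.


Step 1: Factor n = 6068 = 2^2 · 37 · 41.
Step 2: Check the mod-4 condition on each prime factor: 2 = 2 (special); 37 ≡ 1 (mod 4), exponent 1; 41 ≡ 1 (mod 4), exponent 1.
All primes ≡ 3 (mod 4) appear to even exponent (or don't appear), so by the two-squares theorem n IS expressible as a sum of two squares.
Step 3: Build a representation. Group n = k² · m with k = 2 and m = 37 · 41 = 1517 (a product of primes ≡ 1 (mod 4)); a representation of m scales to one of n via (k·x)² + (k·y)² = k²(x² + y²). Each prime p ≡ 1 (mod 4) is itself a sum of two squares; find a² by testing p − a² for a perfect square:
  37: 37 − 1² = 36 = 6² ⇒ 37 = 1² + 6².
  41: 41 − 1² = 40, 41 − 2² = 37, 41 − 3² = 32, 41 − 4² = 25 = 5² ⇒ 41 = 4² + 5².
  Combine using the Brahmagupta–Fibonacci identity (a² + b²)(c² + d²) = (ac − bd)² + (ad + bc)² = (ac + bd)² + (ad − bc)²:
  37 · 41 = 1517: from (1² + 6²)(4² + 5²), take (1·4 − 6·5, 1·5 + 6·4) = (4 − 30, 5 + 24) = (-26, 29); dropping signs (only squares matter) gives (26, 29); check 26² + 29² = 676 + 841 = 1517 ✓.
  Scale by k = 2: (2·26, 2·29) = (52, 58).
Step 4: Order so x ≤ y and verify: 52² + 58² = 2704 + 3364 = 6068 = n. ✓

n = 6068 = 52² + 58² (one valid representation with x ≤ y).
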